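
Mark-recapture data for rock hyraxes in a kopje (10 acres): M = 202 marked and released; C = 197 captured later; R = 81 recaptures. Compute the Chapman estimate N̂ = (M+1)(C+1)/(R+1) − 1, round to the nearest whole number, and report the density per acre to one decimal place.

N̂ = 203·198/82 − 1 = 40194/82 − 1 ≈ 489.2 → 489
Density = N̂ / area = 489 / 10 ≈ 48.90 → 48.9 per acre

density ≈ 48.9 rock hyraxes per acre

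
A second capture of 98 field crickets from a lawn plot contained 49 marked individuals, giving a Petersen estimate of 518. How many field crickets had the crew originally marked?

From N = M·C/R: M = N·R / C = 518·49 / 98 = 25382 / 98 = 259.

M = 259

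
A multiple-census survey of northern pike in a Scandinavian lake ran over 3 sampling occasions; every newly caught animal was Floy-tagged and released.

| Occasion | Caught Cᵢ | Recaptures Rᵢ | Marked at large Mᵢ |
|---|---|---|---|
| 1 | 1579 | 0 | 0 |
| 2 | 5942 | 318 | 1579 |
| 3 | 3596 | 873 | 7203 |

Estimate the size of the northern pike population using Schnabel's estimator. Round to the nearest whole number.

Σ MᵢCᵢ = 0·1579 + 1579·5942 + 7203·3596 = 0 + 9382418 + 25901988 = 35284406
Σ Rᵢ = 0 + 318 + 873 = 1191
N̂ = 35284406 / 1191 ≈ 29625.9 → 29626

N ≈ 29,626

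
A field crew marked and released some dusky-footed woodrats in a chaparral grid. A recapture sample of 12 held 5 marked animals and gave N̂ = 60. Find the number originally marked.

M = 25

From N = M·C/R: M = N·R / C = 60·5 / 12 = 300 / 12 = 25.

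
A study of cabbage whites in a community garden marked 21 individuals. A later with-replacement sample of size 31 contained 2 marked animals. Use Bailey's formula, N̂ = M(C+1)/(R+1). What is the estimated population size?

N̂ = 21·(31+1)/(2+1) = 21·32/3 = 672/3 = 224

N = 224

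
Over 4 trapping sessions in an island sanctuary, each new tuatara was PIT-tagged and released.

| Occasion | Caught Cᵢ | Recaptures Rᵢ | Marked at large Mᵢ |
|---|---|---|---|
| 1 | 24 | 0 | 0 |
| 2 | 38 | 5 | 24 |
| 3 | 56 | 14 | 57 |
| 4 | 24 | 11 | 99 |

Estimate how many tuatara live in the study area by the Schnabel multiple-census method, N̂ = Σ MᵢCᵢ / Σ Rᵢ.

N = 216

Σ MᵢCᵢ = 0·24 + 24·38 + 57·56 + 99·24 = 0 + 912 + 3192 + 2376 = 6480
Σ Rᵢ = 0 + 5 + 14 + 11 = 30
N̂ = 6480 / 30 = 216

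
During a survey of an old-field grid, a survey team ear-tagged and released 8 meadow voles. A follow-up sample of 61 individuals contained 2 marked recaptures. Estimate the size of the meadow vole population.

N = 244

If marked individuals mix randomly, R/C ≈ M/N, giving N ≈ M·C/R.
N = (8 × 61) / 2 = 488 / 2 = 244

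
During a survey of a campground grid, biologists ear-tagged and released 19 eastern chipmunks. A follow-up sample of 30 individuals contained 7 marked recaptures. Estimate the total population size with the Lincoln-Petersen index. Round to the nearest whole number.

The marked fraction in the recapture sample should equal the marked fraction in the population: 7/30 = 19/N.
N = (19 × 30) / 7 = 570 / 7 ≈ 81.4 → 81

N ≈ 81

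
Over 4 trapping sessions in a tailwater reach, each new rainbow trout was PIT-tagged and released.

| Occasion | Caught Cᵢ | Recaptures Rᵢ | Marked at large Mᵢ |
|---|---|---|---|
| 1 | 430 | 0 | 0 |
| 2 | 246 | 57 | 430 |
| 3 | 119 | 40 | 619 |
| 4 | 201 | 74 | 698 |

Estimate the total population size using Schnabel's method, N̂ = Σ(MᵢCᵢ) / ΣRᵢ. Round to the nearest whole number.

Σ MᵢCᵢ = 0·430 + 430·246 + 619·119 + 698·201 = 0 + 105780 + 73661 + 140298 = 319739
Σ Rᵢ = 0 + 57 + 40 + 74 = 171
N̂ = 319739 / 171 ≈ 1869.8 → 1870

N ≈ 1870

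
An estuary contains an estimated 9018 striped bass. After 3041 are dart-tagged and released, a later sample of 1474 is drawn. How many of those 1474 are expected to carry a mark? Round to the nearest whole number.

expected recaptures ≈ 497

Expected recaptures E[R] = M·C / N.
E[R] = 3041 × 1474 / 9018 = 4482434 / 9018 ≈ 497.1 → 497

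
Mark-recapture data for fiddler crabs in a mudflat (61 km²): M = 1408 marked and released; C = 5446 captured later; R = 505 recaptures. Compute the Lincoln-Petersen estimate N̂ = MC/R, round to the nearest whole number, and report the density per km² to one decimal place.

density ≈ 248.9 fiddler crabs per km²

N̂ = 1408·5446/505 = 7667968/505 ≈ 15184.1 → 15184
Density = N̂ / area = 15184 / 61 ≈ 248.92 → 248.9 per km²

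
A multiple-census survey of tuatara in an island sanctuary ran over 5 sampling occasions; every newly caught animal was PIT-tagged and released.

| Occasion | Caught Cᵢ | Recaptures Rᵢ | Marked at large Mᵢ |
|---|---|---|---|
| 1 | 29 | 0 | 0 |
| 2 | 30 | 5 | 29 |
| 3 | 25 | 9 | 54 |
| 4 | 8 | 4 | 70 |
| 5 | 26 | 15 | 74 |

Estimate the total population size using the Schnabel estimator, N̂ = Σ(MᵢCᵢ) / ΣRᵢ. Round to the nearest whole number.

Σ MᵢCᵢ = 0·29 + 29·30 + 54·25 + 70·8 + 74·26 = 0 + 870 + 1350 + 560 + 1924 = 4704
Σ Rᵢ = 0 + 5 + 9 + 4 + 15 = 33
N̂ = 4704 / 33 ≈ 142.5 → 143

N ≈ 143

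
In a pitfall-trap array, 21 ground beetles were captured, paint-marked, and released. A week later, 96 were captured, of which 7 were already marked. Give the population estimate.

N = (21 × 96) / 7 = 2016 / 7 = 288

N = 288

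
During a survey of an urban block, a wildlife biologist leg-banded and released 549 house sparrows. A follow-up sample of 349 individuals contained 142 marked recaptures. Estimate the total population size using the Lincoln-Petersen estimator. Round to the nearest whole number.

Lincoln-Petersen assumes M/N = R/C, so N = M·C / R.
N = (549 × 349) / 142 = 191601 / 142 ≈ 1349.3 → 1349

N ≈ 1349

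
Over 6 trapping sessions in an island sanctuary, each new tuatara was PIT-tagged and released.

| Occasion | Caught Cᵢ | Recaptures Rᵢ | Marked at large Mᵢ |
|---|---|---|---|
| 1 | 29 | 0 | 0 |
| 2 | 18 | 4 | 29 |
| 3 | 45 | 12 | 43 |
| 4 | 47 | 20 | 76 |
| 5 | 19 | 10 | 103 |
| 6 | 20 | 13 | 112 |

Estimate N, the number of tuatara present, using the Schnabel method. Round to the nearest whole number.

Σ MᵢCᵢ = 0·29 + 29·18 + 43·45 + 76·47 + 103·19 + 112·20 = 0 + 522 + 1935 + 3572 + 1957 + 2240 = 10226
Σ Rᵢ = 0 + 4 + 12 + 20 + 10 + 13 = 59
N̂ = 10226 / 59 ≈ 173.3 → 173

N ≈ 173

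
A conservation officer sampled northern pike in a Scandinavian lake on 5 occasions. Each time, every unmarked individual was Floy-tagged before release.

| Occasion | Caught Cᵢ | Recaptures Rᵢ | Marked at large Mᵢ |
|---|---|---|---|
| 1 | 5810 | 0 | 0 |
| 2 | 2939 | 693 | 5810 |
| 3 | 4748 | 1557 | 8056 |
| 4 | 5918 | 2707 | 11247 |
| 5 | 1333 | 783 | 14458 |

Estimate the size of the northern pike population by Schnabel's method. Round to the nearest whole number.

N ≈ 24,592

Σ MᵢCᵢ = 0·5810 + 5810·2939 + 8056·4748 + 11247·5918 + 14458·1333 = 0 + 17075590 + 38249888 + 66559746 + 19272514 = 141157738
Σ Rᵢ = 0 + 693 + 1557 + 2707 + 783 = 5740
N̂ = 141157738 / 5740 ≈ 24591.9 → 24592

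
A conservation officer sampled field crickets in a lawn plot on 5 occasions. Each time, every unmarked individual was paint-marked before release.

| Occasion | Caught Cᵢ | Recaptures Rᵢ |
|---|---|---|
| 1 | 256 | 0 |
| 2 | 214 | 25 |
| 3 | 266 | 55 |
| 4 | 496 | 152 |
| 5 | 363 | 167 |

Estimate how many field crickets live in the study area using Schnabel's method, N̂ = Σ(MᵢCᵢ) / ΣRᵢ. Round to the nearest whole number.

N ≈ 2159

Marked at large before each occasion: Mᵢ = Σⱼ<ᵢ (Cⱼ − Rⱼ) → M1=0, M2=256, M3=445, M4=656, M5=1000
Σ MᵢCᵢ = 0·256 + 256·214 + 445·266 + 656·496 + 1000·363 = 0 + 54784 + 118370 + 325376 + 363000 = 861530
Σ Rᵢ = 0 + 25 + 55 + 152 + 167 = 399
N̂ = 861530 / 399 ≈ 2159.2 → 2159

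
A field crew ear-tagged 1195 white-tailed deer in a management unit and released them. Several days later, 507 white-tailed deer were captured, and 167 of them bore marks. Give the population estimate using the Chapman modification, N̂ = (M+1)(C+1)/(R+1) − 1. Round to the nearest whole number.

N̂ = (1195+1)(507+1)/(167+1) − 1 = 1196·508/168 − 1
= 607568/168 − 1 ≈ 3616.48 − 1 ≈ 3615.48 → 3615

N ≈ 3615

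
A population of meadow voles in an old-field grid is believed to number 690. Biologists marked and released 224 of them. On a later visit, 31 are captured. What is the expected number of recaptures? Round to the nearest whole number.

Expected recaptures E[R] = M·C / N.
E[R] = 224 × 31 / 690 = 6944 / 690 ≈ 10.1 → 10

expected recaptures ≈ 10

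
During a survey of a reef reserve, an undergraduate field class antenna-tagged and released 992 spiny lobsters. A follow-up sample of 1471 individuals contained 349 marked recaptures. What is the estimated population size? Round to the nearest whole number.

N ≈ 4181

N = (992 × 1471) / 349 = 1459232 / 349 ≈ 4181.2 → 4181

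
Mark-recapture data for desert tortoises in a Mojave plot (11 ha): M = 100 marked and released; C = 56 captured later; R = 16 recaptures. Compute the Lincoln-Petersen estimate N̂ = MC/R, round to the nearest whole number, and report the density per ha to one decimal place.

N̂ = 100·56/16 = 5600/16 = 350
Density = N̂ / area = 350 / 11 ≈ 31.82 → 31.8 per ha

density ≈ 31.8 desert tortoises per ha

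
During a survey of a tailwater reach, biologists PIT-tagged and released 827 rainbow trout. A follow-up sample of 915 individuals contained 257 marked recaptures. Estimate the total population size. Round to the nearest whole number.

N ≈ 2944

N = (827 × 915) / 257 = 756705 / 257 ≈ 2944.4 → 2944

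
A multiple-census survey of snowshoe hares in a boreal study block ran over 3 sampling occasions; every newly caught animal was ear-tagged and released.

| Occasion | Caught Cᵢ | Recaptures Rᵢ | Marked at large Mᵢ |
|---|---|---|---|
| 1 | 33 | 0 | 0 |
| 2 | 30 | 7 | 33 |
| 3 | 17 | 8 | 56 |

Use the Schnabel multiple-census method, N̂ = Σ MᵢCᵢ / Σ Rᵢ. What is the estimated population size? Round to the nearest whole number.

Σ MᵢCᵢ = 0·33 + 33·30 + 56·17 = 0 + 990 + 952 = 1942
Σ Rᵢ = 0 + 7 + 8 = 15
N̂ = 1942 / 15 ≈ 129.47 → 129

N ≈ 129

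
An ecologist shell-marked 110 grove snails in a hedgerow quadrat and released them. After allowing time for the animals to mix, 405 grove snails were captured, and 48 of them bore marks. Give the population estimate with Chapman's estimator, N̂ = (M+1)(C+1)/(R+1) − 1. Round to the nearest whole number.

N ≈ 919

N̂ = (110+1)(405+1)/(48+1) − 1 = 111·406/49 − 1
= 45066/49 − 1 ≈ 919.7 − 1 ≈ 918.7 → 919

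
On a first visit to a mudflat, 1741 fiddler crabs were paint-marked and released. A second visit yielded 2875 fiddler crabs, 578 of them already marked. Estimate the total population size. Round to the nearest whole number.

N ≈ 8660

Lincoln-Petersen assumes M/N = R/C, so N = M·C / R.
N = (1741 × 2875) / 578 = 5005375 / 578 ≈ 8659.8 → 8660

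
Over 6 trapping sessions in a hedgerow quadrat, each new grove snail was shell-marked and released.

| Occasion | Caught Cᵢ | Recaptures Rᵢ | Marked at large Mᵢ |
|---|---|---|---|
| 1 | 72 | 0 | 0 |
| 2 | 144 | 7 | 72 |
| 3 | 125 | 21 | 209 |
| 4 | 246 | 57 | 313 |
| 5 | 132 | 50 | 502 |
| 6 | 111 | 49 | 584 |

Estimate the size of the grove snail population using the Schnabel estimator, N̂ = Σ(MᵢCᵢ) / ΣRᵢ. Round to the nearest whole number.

N ≈ 1329

Σ MᵢCᵢ = 0·72 + 72·144 + 209·125 + 313·246 + 502·132 + 584·111 = 0 + 10368 + 26125 + 76998 + 66264 + 64824 = 244579
Σ Rᵢ = 0 + 7 + 21 + 57 + 50 + 49 = 184
N̂ = 244579 / 184 ≈ 1329.2 → 1329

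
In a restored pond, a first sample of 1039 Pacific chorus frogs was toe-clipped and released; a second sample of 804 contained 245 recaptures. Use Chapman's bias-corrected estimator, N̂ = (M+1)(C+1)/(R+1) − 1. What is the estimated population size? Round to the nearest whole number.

N ≈ 3402

N̂ = (1039+1)(804+1)/(245+1) − 1 = 1040·805/246 − 1
= 837200/246 − 1 ≈ 3403.3 − 1 ≈ 3402.3 → 3402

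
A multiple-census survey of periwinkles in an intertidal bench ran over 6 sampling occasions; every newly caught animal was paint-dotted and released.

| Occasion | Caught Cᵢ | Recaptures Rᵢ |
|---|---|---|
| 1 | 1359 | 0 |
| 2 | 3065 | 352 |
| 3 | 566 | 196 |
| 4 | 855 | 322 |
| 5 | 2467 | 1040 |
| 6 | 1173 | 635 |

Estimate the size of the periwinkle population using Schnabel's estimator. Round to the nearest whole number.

Marked at large before each occasion: Mᵢ = Σⱼ<ᵢ (Cⱼ − Rⱼ) → M1=0, M2=1359, M3=4072, M4=4442, M5=4975, M6=6402
Σ MᵢCᵢ = 0·1359 + 1359·3065 + 4072·566 + 4442·855 + 4975·2467 + 6402·1173 = 0 + 4165335 + 2304752 + 3797910 + 12273325 + 7509546 = 30050868
Σ Rᵢ = 0 + 352 + 196 + 322 + 1040 + 635 = 2545
N̂ = 30050868 / 2545 ≈ 11807.8 → 11808

N ≈ 11,808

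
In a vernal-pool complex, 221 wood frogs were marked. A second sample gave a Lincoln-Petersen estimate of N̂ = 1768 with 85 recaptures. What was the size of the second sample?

From N = M·C/R: C = N·R / M = 1768·85 / 221 = 150280 / 221 = 680.

C = 680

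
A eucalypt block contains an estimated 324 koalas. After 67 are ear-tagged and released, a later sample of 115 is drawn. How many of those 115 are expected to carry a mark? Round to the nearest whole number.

expected recaptures ≈ 24

Expected recaptures E[R] = M·C / N.
E[R] = 67 × 115 / 324 = 7705 / 324 ≈ 23.8 → 24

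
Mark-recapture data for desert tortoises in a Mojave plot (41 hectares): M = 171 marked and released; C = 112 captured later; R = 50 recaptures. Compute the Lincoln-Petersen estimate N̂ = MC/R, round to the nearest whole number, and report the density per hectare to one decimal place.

N̂ = 171·112/50 = 19152/50 ≈ 383.0 → 383
Density = N̂ / area = 383 / 41 ≈ 9.34 → 9.3 per hectare

density ≈ 9.3 desert tortoises per hectare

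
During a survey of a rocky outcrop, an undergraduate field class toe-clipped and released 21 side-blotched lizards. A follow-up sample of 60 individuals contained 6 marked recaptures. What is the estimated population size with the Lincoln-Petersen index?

N = 210

N = (21 × 60) / 6 = 1260 / 6 = 210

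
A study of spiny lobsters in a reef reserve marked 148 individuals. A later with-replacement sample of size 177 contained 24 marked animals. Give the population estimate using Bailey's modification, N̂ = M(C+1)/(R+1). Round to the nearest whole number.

N ≈ 1054

N̂ = 148·(177+1)/(24+1) = 148·178/25 = 26344/25 ≈ 1053.8 → 1054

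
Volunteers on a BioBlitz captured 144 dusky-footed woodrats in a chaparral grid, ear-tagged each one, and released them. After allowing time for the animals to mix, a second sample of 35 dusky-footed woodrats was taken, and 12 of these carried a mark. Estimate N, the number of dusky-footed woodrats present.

N = (144 × 35) / 12 = 5040 / 12 = 420

N = 420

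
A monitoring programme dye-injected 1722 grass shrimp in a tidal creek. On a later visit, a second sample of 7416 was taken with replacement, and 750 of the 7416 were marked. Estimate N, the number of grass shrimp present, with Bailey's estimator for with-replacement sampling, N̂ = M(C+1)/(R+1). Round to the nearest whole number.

N̂ = 1722·(7416+1)/(750+1) = 1722·7417/751 = 12772074/751 ≈ 17006.8 → 17007

N ≈ 17,007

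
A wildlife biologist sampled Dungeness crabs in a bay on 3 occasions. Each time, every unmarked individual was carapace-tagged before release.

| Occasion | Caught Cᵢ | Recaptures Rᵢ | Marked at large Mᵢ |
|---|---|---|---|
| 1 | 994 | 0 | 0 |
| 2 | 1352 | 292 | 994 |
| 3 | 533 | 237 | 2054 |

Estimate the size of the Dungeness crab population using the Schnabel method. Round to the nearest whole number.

Σ MᵢCᵢ = 0·994 + 994·1352 + 2054·533 = 0 + 1343888 + 1094782 = 2438670
Σ Rᵢ = 0 + 292 + 237 = 529
N̂ = 2438670 / 529 ≈ 4610.0 → 4610

N ≈ 4610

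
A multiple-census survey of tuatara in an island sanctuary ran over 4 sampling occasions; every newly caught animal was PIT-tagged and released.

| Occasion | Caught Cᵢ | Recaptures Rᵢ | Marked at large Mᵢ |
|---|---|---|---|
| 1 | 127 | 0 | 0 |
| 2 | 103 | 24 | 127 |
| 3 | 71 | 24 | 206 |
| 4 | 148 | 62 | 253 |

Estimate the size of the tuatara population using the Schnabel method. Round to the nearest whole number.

N ≈ 592

Σ MᵢCᵢ = 0·127 + 127·103 + 206·71 + 253·148 = 0 + 13081 + 14626 + 37444 = 65151
Σ Rᵢ = 0 + 24 + 24 + 62 = 110
N̂ = 65151 / 110 ≈ 592.3 → 592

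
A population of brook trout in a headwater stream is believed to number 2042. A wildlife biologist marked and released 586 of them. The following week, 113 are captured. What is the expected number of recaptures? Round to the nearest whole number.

expected recaptures ≈ 32

The marked fraction of the population is 586/2042, so in a sample of 113 expect C·(M/N) marked.
E[R] = 586 × 113 / 2042 = 66218 / 2042 ≈ 32.4 → 32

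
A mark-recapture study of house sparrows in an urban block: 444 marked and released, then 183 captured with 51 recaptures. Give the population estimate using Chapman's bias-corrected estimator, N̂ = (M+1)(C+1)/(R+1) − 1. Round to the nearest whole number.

N̂ = (444+1)(183+1)/(51+1) − 1 = 445·184/52 − 1
= 81880/52 − 1 ≈ 1574.6 − 1 ≈ 1573.6 → 1574

N ≈ 1574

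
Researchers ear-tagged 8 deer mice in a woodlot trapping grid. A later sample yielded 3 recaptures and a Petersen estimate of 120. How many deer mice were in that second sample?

From N = M·C/R: C = N·R / M = 120·3 / 8 = 360 / 8 = 45.

C = 45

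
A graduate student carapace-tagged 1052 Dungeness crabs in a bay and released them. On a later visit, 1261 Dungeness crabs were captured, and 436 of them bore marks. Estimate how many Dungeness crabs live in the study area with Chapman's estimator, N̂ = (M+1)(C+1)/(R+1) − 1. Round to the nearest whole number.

N ≈ 3040

N̂ = (1052+1)(1261+1)/(436+1) − 1 = 1053·1262/437 − 1
= 1328886/437 − 1 ≈ 3040.9 − 1 ≈ 3039.9 → 3040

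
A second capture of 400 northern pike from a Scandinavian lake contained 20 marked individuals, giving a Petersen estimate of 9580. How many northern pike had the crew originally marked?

M = 479

From N = M·C/R: M = N·R / C = 9580·20 / 400 = 191600 / 400 = 479.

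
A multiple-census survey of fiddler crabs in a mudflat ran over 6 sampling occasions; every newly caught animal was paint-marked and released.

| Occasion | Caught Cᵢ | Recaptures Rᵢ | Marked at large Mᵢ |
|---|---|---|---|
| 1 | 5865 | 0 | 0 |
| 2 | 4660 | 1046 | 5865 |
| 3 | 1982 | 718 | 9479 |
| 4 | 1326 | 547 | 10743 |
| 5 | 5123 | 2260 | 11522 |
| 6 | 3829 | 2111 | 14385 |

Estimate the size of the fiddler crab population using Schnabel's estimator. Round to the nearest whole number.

N ≈ 26,111

Σ MᵢCᵢ = 0·5865 + 5865·4660 + 9479·1982 + 10743·1326 + 11522·5123 + 14385·3829 = 0 + 27330900 + 18787378 + 14245218 + 59027206 + 55080165 = 174470867
Σ Rᵢ = 0 + 1046 + 718 + 547 + 2260 + 2111 = 6682
N̂ = 174470867 / 6682 ≈ 26110.6 → 26111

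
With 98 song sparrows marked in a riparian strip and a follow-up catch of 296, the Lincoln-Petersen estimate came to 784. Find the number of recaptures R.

From N = M·C/R: R = M·C / N = 98·296 / 784 = 29008 / 784 = 37.

R = 37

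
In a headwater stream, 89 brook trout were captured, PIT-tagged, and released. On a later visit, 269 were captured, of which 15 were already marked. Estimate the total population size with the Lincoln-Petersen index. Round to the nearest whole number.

N = (89 × 269) / 15 = 23941 / 15 ≈ 1596.1 → 1596

N ≈ 1596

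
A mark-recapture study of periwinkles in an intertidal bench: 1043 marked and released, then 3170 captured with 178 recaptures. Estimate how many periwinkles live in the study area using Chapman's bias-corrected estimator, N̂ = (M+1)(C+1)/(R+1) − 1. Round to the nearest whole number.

N̂ = (1043+1)(3170+1)/(178+1) − 1 = 1044·3171/179 − 1
= 3310524/179 − 1 ≈ 18494.5 − 1 ≈ 18493.5 → 18494

N ≈ 18,494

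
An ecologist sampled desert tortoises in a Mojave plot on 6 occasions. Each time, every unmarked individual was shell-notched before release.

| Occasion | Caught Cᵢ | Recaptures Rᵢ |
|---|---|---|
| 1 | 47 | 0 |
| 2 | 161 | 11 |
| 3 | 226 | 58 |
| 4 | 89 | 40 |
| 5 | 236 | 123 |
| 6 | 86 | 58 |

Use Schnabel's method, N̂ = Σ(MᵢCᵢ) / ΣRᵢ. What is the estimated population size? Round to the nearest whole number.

N ≈ 785

Marked at large before each occasion: Mᵢ = Σⱼ<ᵢ (Cⱼ − Rⱼ) → M1=0, M2=47, M3=197, M4=365, M5=414, M6=527
Σ MᵢCᵢ = 0·47 + 47·161 + 197·226 + 365·89 + 414·236 + 527·86 = 0 + 7567 + 44522 + 32485 + 97704 + 45322 = 227600
Σ Rᵢ = 0 + 11 + 58 + 40 + 123 + 58 = 290
N̂ = 227600 / 290 ≈ 784.8 → 785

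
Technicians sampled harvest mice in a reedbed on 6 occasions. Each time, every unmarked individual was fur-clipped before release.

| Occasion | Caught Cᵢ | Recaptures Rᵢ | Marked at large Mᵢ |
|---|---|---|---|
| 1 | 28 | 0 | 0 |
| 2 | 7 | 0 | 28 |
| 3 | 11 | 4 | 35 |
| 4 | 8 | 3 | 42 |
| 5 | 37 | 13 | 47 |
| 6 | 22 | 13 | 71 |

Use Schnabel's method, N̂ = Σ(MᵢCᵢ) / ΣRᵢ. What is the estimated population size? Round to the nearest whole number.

Σ MᵢCᵢ = 0·28 + 28·7 + 35·11 + 42·8 + 47·37 + 71·22 = 0 + 196 + 385 + 336 + 1739 + 1562 = 4218
Σ Rᵢ = 0 + 0 + 4 + 3 + 13 + 13 = 33
N̂ = 4218 / 33 ≈ 127.8 → 128

N ≈ 128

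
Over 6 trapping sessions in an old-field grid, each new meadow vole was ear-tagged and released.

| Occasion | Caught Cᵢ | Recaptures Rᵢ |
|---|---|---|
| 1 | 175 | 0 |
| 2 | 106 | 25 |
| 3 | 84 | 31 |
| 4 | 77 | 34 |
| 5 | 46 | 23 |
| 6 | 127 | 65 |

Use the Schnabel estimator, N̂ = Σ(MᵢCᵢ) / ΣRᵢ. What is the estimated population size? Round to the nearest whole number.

Marked at large before each occasion: Mᵢ = Σⱼ<ᵢ (Cⱼ − Rⱼ) → M1=0, M2=175, M3=256, M4=309, M5=352, M6=375
Σ MᵢCᵢ = 0·175 + 175·106 + 256·84 + 309·77 + 352·46 + 375·127 = 0 + 18550 + 21504 + 23793 + 16192 + 47625 = 127664
Σ Rᵢ = 0 + 25 + 31 + 34 + 23 + 65 = 178
N̂ = 127664 / 178 ≈ 717.2 → 717

N ≈ 717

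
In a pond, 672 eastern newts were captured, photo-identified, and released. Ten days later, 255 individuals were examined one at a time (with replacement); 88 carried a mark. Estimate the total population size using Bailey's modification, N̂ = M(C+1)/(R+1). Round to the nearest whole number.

N ≈ 1933

N̂ = 672·(255+1)/(88+1) = 672·256/89 = 172032/89 ≈ 1932.9 → 1933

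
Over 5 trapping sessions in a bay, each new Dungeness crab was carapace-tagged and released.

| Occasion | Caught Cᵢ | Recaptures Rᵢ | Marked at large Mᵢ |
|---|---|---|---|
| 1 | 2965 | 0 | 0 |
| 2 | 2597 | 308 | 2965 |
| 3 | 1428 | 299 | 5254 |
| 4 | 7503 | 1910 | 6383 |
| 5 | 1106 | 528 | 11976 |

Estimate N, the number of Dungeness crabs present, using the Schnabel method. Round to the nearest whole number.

Σ MᵢCᵢ = 0·2965 + 2965·2597 + 5254·1428 + 6383·7503 + 11976·1106 = 0 + 7700105 + 7502712 + 47891649 + 13245456 = 76339922
Σ Rᵢ = 0 + 308 + 299 + 1910 + 528 = 3045
N̂ = 76339922 / 3045 ≈ 25070.6 → 25071

N ≈ 25,071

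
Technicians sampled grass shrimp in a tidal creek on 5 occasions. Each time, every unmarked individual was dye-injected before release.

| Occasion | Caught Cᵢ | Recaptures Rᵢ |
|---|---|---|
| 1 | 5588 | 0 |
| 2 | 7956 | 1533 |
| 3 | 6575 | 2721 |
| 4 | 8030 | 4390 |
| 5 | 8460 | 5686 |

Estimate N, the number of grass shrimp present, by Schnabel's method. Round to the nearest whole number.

Marked at large before each occasion: Mᵢ = Σⱼ<ᵢ (Cⱼ − Rⱼ) → M1=0, M2=5588, M3=12011, M4=15865, M5=19505
Σ MᵢCᵢ = 0·5588 + 5588·7956 + 12011·6575 + 15865·8030 + 19505·8460 = 0 + 44458128 + 78972325 + 127395950 + 165012300 = 415838703
Σ Rᵢ = 0 + 1533 + 2721 + 4390 + 5686 = 14330
N̂ = 415838703 / 14330 ≈ 29018.8 → 29019

N ≈ 29,019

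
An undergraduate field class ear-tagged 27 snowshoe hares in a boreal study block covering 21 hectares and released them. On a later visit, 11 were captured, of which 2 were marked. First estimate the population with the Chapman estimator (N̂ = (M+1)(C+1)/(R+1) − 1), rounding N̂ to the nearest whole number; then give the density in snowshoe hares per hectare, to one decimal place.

N̂ = 28·12/3 − 1 = 336/3 − 1 = 111
Density = N̂ / area = 111 / 21 ≈ 5.29 → 5.3 per hectare

density ≈ 5.3 snowshoe hares per hectare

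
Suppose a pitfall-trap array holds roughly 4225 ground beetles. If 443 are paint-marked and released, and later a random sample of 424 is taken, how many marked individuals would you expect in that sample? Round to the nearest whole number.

expected recaptures ≈ 44

Expected recaptures E[R] = M·C / N.
E[R] = 443 × 424 / 4225 = 187832 / 4225 ≈ 44.46 → 44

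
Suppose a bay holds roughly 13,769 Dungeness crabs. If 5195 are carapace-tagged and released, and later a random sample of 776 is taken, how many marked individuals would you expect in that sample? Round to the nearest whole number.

expected recaptures ≈ 293

Expected recaptures E[R] = M·C / N.
E[R] = 5195 × 776 / 13769 = 4031320 / 13769 ≈ 292.8 → 293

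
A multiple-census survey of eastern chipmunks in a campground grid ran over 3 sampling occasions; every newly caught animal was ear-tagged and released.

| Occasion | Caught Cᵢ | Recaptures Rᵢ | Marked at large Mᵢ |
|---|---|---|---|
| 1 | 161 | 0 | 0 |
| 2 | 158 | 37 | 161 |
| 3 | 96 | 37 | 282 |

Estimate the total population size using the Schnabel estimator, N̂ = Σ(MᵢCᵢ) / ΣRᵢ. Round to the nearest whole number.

Σ MᵢCᵢ = 0·161 + 161·158 + 282·96 = 0 + 25438 + 27072 = 52510
Σ Rᵢ = 0 + 37 + 37 = 74
N̂ = 52510 / 74 ≈ 709.6 → 710

N ≈ 710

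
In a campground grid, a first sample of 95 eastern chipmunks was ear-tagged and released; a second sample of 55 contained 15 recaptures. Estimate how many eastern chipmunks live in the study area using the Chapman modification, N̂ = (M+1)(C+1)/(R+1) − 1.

N̂ = (95+1)(55+1)/(15+1) − 1 = 96·56/16 − 1
= 5376/16 − 1 = 336 − 1 = 335

N = 335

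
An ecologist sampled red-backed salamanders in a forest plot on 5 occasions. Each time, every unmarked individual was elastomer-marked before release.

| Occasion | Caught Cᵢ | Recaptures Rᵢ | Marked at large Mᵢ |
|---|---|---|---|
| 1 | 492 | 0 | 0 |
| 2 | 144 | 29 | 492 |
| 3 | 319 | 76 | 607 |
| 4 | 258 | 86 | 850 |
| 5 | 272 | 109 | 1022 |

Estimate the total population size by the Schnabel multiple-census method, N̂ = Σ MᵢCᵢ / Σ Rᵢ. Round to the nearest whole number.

Σ MᵢCᵢ = 0·492 + 492·144 + 607·319 + 850·258 + 1022·272 = 0 + 70848 + 193633 + 219300 + 277984 = 761765
Σ Rᵢ = 0 + 29 + 76 + 86 + 109 = 300
N̂ = 761765 / 300 ≈ 2539.2 → 2539

N ≈ 2539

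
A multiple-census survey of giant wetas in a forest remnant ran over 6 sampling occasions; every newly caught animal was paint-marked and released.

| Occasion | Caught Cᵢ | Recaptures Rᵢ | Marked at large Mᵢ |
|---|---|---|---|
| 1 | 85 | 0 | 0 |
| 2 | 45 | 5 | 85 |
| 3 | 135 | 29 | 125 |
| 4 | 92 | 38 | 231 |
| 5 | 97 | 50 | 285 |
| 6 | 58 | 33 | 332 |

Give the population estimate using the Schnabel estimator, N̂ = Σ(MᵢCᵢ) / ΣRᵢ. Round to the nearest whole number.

N ≈ 573

Σ MᵢCᵢ = 0·85 + 85·45 + 125·135 + 231·92 + 285·97 + 332·58 = 0 + 3825 + 16875 + 21252 + 27645 + 19256 = 88853
Σ Rᵢ = 0 + 5 + 29 + 38 + 50 + 33 = 155
N̂ = 88853 / 155 ≈ 573.2 → 573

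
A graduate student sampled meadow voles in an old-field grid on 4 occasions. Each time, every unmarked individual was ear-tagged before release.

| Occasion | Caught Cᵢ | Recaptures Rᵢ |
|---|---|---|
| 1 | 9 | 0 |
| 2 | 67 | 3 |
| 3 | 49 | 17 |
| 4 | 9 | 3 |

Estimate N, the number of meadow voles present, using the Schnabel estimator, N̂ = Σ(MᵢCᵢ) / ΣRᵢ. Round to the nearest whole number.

Marked at large before each occasion: Mᵢ = Σⱼ<ᵢ (Cⱼ − Rⱼ) → M1=0, M2=9, M3=73, M4=105
Σ MᵢCᵢ = 0·9 + 9·67 + 73·49 + 105·9 = 0 + 603 + 3577 + 945 = 5125
Σ Rᵢ = 0 + 3 + 17 + 3 = 23
N̂ = 5125 / 23 ≈ 222.8 → 223

N ≈ 223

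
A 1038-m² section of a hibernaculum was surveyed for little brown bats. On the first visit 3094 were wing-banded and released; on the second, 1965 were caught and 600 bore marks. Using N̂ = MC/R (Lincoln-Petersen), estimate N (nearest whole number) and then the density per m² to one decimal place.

N̂ = 3094·1965/600 = 6079710/600 ≈ 10132.9 → 10133
Density = N̂ / area = 10133 / 1038 ≈ 9.76 → 9.8 per m²

density ≈ 9.8 little brown bats per m²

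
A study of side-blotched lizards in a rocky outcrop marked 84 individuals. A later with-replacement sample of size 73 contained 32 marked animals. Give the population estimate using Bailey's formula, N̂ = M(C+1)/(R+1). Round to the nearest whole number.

N̂ = 84·(73+1)/(32+1) = 84·74/33 = 6216/33 ≈ 188.4 → 188

N ≈ 188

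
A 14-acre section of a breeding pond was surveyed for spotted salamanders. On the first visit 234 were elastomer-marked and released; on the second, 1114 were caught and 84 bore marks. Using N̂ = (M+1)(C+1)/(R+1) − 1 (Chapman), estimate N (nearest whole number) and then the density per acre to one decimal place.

N̂ = 235·1115/85 − 1 = 262025/85 − 1 ≈ 3081.6 → 3082
Density = N̂ / area = 3082 / 14 ≈ 220.14 → 220.1 per acre

density ≈ 220.1 spotted salamanders per acre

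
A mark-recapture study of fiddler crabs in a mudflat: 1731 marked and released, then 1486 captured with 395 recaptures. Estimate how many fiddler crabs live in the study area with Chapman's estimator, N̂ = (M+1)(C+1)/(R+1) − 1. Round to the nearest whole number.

N̂ = (1731+1)(1486+1)/(395+1) − 1 = 1732·1487/396 − 1
= 2575484/396 − 1 ≈ 6503.7 − 1 ≈ 6502.7 → 6503

N ≈ 6503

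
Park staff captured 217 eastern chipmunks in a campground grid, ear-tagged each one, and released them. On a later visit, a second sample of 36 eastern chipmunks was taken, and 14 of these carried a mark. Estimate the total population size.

If marked individuals mix randomly, R/C ≈ M/N, giving N ≈ M·C/R.
N = (217 × 36) / 14 = 7812 / 14 = 558

N = 558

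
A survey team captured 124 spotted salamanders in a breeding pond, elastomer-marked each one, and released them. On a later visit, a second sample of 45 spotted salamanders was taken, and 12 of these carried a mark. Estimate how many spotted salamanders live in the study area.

N = 465

The marked fraction in the recapture sample should equal the marked fraction in the population: 12/45 = 124/N.
N = (124 × 45) / 12 = 5580 / 12 = 465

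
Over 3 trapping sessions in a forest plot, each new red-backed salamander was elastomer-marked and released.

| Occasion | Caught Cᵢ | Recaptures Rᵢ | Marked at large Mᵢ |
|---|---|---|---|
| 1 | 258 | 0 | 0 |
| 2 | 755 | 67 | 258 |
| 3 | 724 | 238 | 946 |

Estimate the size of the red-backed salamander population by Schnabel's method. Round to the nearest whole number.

N ≈ 2884

Σ MᵢCᵢ = 0·258 + 258·755 + 946·724 = 0 + 194790 + 684904 = 879694
Σ Rᵢ = 0 + 67 + 238 = 305
N̂ = 879694 / 305 ≈ 2884.2 → 2884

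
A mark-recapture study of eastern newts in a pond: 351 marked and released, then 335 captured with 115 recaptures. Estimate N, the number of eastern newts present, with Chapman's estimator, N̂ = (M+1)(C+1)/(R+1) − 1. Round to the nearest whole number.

N ≈ 1019

N̂ = (351+1)(335+1)/(115+1) − 1 = 352·336/116 − 1
= 118272/116 − 1 ≈ 1019.6 − 1 ≈ 1018.6 → 1019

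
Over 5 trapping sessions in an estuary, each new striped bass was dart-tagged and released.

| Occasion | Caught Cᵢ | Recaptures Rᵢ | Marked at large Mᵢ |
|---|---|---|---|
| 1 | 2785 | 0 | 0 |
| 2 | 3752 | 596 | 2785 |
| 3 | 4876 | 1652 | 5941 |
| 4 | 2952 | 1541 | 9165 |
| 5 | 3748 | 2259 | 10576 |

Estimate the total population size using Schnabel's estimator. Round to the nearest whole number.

N ≈ 17,545

Σ MᵢCᵢ = 0·2785 + 2785·3752 + 5941·4876 + 9165·2952 + 10576·3748 = 0 + 10449320 + 28968316 + 27055080 + 39638848 = 106111564
Σ Rᵢ = 0 + 596 + 1652 + 1541 + 2259 = 6048
N̂ = 106111564 / 6048 ≈ 17544.9 → 17545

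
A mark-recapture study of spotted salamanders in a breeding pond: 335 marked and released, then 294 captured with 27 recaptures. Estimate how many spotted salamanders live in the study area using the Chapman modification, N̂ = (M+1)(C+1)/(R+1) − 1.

N = 3539

N̂ = (335+1)(294+1)/(27+1) − 1 = 336·295/28 − 1
= 99120/28 − 1 = 3540 − 1 = 3539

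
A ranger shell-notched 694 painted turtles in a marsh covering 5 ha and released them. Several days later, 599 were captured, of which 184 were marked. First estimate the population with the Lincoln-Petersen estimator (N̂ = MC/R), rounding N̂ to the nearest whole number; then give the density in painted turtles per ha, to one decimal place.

N̂ = 694·599/184 = 415706/184 ≈ 2259.3 → 2259
Density = N̂ / area = 2259 / 5 ≈ 451.80 → 451.8 per ha

density ≈ 451.8 painted turtles per ha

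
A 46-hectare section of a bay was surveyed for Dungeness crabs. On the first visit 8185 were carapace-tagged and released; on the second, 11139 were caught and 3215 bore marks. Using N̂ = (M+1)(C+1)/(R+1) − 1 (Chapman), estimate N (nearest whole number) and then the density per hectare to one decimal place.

N̂ = 8186·11140/3216 − 1 = 91192040/3216 − 1 ≈ 28354.7 → 28355
Density = N̂ / area = 28355 / 46 ≈ 616.41 → 616.4 per hectare

density ≈ 616.4 Dungeness crabs per hectare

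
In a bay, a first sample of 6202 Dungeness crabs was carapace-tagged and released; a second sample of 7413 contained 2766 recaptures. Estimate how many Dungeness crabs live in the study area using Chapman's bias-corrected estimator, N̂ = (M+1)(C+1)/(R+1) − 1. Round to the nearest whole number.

N̂ = (6202+1)(7413+1)/(2766+1) − 1 = 6203·7414/2767 − 1
= 45989042/2767 − 1 ≈ 16620.5 − 1 ≈ 16619.5 → 16620

N ≈ 16,620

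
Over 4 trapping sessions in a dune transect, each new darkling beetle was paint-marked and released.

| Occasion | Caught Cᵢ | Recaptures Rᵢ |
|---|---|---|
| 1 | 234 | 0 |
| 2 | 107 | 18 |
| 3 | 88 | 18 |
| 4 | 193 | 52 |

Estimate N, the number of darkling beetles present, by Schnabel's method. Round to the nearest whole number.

N ≈ 1469

Marked at large before each occasion: Mᵢ = Σⱼ<ᵢ (Cⱼ − Rⱼ) → M1=0, M2=234, M3=323, M4=393
Σ MᵢCᵢ = 0·234 + 234·107 + 323·88 + 393·193 = 0 + 25038 + 28424 + 75849 = 129311
Σ Rᵢ = 0 + 18 + 18 + 52 = 88
N̂ = 129311 / 88 ≈ 1469.4 → 1469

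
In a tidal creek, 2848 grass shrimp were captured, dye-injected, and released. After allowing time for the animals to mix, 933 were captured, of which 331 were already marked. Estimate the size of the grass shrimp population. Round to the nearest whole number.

The marked fraction in the recapture sample should equal the marked fraction in the population: 331/933 = 2848/N.
N = (2848 × 933) / 331 = 2657184 / 331 ≈ 8027.7 → 8028

N ≈ 8028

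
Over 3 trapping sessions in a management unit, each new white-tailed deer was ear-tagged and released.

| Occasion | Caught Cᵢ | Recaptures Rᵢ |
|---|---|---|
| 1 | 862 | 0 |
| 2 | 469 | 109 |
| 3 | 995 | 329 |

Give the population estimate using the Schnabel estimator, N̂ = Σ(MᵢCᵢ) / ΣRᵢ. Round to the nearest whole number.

Marked at large before each occasion: Mᵢ = Σⱼ<ᵢ (Cⱼ − Rⱼ) → M1=0, M2=862, M3=1222
Σ MᵢCᵢ = 0·862 + 862·469 + 1222·995 = 0 + 404278 + 1215890 = 1620168
Σ Rᵢ = 0 + 109 + 329 = 438
N̂ = 1620168 / 438 ≈ 3699.0 → 3699

N ≈ 3699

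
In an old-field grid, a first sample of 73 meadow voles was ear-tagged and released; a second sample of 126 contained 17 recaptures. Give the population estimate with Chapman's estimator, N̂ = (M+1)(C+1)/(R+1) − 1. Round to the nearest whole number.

N̂ = (73+1)(126+1)/(17+1) − 1 = 74·127/18 − 1
= 9398/18 − 1 ≈ 522.1 − 1 ≈ 521.1 → 521

N ≈ 521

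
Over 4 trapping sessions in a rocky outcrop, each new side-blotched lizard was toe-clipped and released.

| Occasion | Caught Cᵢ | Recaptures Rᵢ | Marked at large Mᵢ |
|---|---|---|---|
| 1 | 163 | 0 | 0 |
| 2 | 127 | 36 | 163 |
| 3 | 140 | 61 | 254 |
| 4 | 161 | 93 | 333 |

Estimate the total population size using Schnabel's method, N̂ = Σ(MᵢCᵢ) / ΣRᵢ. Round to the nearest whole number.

N ≈ 578

Σ MᵢCᵢ = 0·163 + 163·127 + 254·140 + 333·161 = 0 + 20701 + 35560 + 53613 = 109874
Σ Rᵢ = 0 + 36 + 61 + 93 = 190
N̂ = 109874 / 190 ≈ 578.3 → 578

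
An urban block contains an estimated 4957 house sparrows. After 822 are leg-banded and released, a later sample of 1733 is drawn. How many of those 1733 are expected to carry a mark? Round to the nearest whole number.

expected recaptures ≈ 287

Expected recaptures E[R] = M·C / N.
E[R] = 822 × 1733 / 4957 = 1424526 / 4957 ≈ 287.4 → 287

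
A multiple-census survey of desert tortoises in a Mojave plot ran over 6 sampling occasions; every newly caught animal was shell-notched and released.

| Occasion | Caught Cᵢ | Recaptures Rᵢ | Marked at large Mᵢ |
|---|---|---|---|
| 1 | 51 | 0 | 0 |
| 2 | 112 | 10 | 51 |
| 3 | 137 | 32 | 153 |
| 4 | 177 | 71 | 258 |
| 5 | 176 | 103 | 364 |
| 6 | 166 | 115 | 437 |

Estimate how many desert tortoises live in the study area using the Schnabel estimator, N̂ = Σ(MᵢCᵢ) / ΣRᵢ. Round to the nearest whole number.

Σ MᵢCᵢ = 0·51 + 51·112 + 153·137 + 258·177 + 364·176 + 437·166 = 0 + 5712 + 20961 + 45666 + 64064 + 72542 = 208945
Σ Rᵢ = 0 + 10 + 32 + 71 + 103 + 115 = 331
N̂ = 208945 / 331 ≈ 631.3 → 631

N ≈ 631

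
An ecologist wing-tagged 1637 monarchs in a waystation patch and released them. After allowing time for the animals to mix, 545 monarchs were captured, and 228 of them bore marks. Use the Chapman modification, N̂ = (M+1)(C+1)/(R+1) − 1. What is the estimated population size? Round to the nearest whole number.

N̂ = (1637+1)(545+1)/(228+1) − 1 = 1638·546/229 − 1
= 894348/229 − 1 ≈ 3905.4 − 1 ≈ 3904.4 → 3904

N ≈ 3904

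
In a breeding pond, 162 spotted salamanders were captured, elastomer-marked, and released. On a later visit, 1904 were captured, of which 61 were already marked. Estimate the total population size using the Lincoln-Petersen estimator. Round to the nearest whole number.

Lincoln-Petersen assumes M/N = R/C, so N = M·C / R.
N = (162 × 1904) / 61 = 308448 / 61 ≈ 5056.5 → 5057

N ≈ 5057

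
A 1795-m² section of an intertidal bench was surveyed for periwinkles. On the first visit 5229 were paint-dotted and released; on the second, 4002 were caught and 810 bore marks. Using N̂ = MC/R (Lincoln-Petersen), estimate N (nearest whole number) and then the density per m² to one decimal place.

N̂ = 5229·4002/810 = 20926458/810 ≈ 25835.1 → 25835
Density = N̂ / area = 25835 / 1795 ≈ 14.39 → 14.4 per m²

density ≈ 14.4 periwinkles per m²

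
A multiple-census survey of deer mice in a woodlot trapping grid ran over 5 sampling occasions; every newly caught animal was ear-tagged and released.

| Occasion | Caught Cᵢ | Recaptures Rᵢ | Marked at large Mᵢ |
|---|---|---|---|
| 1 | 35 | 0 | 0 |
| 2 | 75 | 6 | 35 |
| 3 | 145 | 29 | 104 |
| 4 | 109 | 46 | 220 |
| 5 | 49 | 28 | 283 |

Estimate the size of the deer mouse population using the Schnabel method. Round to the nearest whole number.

N ≈ 510

Σ MᵢCᵢ = 0·35 + 35·75 + 104·145 + 220·109 + 283·49 = 0 + 2625 + 15080 + 23980 + 13867 = 55552
Σ Rᵢ = 0 + 6 + 29 + 46 + 28 = 109
N̂ = 55552 / 109 ≈ 509.7 → 510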